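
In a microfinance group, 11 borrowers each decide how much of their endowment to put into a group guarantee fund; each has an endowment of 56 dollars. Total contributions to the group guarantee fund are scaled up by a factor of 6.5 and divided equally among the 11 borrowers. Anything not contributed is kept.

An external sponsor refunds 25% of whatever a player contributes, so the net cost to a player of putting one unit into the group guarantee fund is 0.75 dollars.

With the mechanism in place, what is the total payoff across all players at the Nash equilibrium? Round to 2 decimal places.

616.00 dollars

With the mechanism, a contributed unit returns (6.5/11) / 0.75 = 0.7879 per unit of net cost — still below 1 — so contributing 0 remains dominant for every player.
At the Nash equilibrium no one contributes; group total payoff = 11 × 56 = 616.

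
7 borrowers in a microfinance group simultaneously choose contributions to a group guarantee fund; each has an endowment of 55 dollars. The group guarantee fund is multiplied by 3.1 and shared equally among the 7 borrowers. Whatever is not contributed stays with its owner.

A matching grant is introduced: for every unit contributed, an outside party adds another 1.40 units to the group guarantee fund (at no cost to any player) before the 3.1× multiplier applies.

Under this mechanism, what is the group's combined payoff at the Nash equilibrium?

2864.40 dollars

The effective private return per unit is now 3.1 × 2.40 / 7 = 1.0629 > 1, so every player's dominant strategy flips to full contribution.
So the Nash equilibrium is full contribution by all 7; the group earns 3.1 × 2.40 × 385 = 2864.40.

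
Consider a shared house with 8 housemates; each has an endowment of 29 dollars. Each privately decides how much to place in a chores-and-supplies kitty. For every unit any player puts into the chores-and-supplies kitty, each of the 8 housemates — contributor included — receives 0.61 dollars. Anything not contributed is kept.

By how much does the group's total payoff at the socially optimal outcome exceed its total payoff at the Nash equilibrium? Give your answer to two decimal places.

The private return per contributed unit is 0.61 < 1, so contributing 0 is dominant for every player. At the Nash equilibrium everyone keeps their 29, and the group total is 8 × 29 = 232.
Each contributed unit returns 4.880 to the group as a whole (0.61 to each of 8 players), which exceeds 1, so the social optimum is full contribution: group total = 4.880 × 232 = 1132.16.
Efficiency loss = 1132.16 − 232 = 900.16.

900.16 dollars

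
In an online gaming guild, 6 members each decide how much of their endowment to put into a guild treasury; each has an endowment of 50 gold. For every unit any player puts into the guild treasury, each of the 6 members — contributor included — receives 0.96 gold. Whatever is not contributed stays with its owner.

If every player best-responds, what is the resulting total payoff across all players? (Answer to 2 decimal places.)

300.00 gold

The private return per contributed unit is 0.96 < 1, so contributing 0 is dominant for every player. At the Nash equilibrium everyone keeps their 50, and the group total is 6 × 50 = 300.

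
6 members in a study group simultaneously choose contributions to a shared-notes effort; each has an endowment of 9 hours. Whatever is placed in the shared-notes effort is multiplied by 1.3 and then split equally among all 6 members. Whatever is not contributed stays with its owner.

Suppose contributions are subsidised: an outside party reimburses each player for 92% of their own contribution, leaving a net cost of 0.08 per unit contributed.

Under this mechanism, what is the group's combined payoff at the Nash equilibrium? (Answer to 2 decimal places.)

119.88 hours

The effective private return per unit is now (1.3/6) / 0.08 = 2.7083 > 1, so every player's dominant strategy flips to full contribution.
At the Nash equilibrium everyone contributes 9. Group total payoff = 6 × (9 × 0.92 + 1.3 × 9) = 119.88.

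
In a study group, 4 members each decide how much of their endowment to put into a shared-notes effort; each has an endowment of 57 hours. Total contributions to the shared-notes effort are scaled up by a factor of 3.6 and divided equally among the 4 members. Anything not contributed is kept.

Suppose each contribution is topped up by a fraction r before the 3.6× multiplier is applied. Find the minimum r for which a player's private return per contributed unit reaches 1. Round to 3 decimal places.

0.111

With matching at rate r, one contributed unit becomes (1 + r) in the shared-notes effort and returns 3.6 × (1 + r) / 4 to the contributor.
Setting this equal to 1: 1 + r = 4/3.6 = 1.1111.
So the minimum matching rate is r = 1.1111 − 1 = 0.111.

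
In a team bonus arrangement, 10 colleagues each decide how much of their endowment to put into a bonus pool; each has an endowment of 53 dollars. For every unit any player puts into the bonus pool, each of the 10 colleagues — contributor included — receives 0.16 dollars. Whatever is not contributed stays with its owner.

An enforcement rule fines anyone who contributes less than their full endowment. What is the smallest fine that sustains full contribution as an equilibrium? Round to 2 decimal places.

44.52 dollars

Given the others contribute fully, the best deviation is to contribute 0 (any partial contribution still incurs the fine and gives up units whose private return 0.16 is below 1).
Deviating from 53 to 0 saves 53 dollars but forfeits the deviator's share of the drop in the bonus pool: 0.16 × 53 = 8.48.
So the deviation gain is 53 − 8.48 = 44.52, and the fine must be at least 44.52 dollars to wipe it out.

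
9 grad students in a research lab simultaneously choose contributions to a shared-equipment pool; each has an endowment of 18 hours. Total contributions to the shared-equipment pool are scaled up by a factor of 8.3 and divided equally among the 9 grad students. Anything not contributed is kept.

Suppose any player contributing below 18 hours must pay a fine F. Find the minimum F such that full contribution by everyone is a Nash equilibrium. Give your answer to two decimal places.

Given the others contribute fully, the best deviation is to contribute 0 (any partial contribution still incurs the fine and gives up units whose private return 0.9222 is below 1).
Deviating from 18 to 0 saves 18 hours but forfeits the deviator's share of the drop in the shared-equipment pool: 8.3/9 × 18 = 16.60.
So the deviation gain is 18 − 16.60 = 1.40, and the fine must be at least 1.40 hours to wipe it out.

1.40 hours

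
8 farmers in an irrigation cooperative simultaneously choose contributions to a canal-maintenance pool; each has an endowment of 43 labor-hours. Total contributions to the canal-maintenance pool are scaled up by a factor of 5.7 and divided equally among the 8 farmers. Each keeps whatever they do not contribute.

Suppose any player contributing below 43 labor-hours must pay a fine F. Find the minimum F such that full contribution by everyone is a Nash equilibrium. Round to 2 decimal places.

Given the others contribute fully, the best deviation is to contribute 0 (any partial contribution still incurs the fine and gives up units whose private return 0.7125 is below 1).
Deviating from 43 to 0 saves 43 labor-hours but forfeits the deviator's share of the drop in the canal-maintenance pool: 5.7/8 × 43 = 30.64.
So the deviation gain is 43 − 30.64 = 12.36, and the fine must be at least 12.36 labor-hours to wipe it out.

12.36 labor-hours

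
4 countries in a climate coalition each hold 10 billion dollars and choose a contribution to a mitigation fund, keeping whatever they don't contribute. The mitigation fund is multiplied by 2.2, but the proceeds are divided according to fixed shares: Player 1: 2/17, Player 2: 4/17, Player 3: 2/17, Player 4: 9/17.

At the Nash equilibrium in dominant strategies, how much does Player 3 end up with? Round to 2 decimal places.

For player j, contributing a unit is worthwhile iff 2.2 × (j's share) ≥ 1, i.e. iff j's share is at least 0.4545.
The only share above 0.4545 is Player 4's 9/17, contributing 10; the remaining 3 contribute 0. Total contributed: 10.
Player 3 keeps 10 and receives 2.2 × 10 × 2/17 = 2.59 from the mitigation fund, for a payoff of 12.59.

12.59 billion dollars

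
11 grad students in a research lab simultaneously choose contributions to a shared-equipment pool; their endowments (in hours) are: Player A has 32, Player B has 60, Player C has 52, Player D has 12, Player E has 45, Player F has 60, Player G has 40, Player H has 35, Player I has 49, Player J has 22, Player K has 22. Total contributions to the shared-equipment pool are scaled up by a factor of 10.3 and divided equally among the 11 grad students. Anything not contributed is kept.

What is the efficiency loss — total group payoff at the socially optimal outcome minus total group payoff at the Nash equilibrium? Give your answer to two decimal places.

3989.70 hours

The private return per contributed unit is 10.3/11 = 0.9364 < 1 for every player regardless of endowment, so the Nash equilibrium is zero contribution and the group total is Σ E_j = 32 + 60 + 52 + 12 + 45 + 60 + 40 + 35 + 49 + 22 + 22 = 429.
Each contributed unit returns 10.300 to the group, so the social optimum is full contribution by everyone: group total = 10.300 × 429 = 4418.70.
Efficiency loss = (10.300 − 1) × 429 = 3989.70.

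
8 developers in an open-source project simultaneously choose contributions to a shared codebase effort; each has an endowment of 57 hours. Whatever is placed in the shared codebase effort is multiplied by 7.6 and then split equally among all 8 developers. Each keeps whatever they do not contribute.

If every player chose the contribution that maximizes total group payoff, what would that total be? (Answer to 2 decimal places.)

Each contributed unit returns 7.600 to the group as a whole (0.9500 to each of 8 players), which exceeds 1, so the social optimum is full contribution: group total = 7.600 × 456 = 3465.60.

3465.60 hours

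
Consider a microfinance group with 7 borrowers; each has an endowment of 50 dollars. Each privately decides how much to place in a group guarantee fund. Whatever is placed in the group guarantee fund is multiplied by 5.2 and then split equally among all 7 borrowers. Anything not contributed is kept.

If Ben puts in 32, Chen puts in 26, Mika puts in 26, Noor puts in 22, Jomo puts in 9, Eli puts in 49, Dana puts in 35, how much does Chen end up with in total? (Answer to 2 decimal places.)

171.83 dollars

Total contributed: 32 + 26 + 26 + 22 + 9 + 49 + 35 = 199.
Each receives 5.2 × 199 / 7 = 147.83 from the group guarantee fund.
Chen keeps 50 − 26 = 24, so Chen's payoff is 24 + 147.83 = 171.83.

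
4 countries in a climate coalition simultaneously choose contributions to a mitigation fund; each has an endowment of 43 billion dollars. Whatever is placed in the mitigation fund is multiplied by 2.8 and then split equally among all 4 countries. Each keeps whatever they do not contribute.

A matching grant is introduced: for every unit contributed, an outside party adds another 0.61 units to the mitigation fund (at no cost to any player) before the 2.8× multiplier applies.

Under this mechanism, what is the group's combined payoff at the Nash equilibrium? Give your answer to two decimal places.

775.38 billion dollars

The effective private return per unit is now 2.8 × 1.61 / 4 = 1.1270 > 1, so every player's dominant strategy flips to full contribution.
So the Nash equilibrium is full contribution by all 4; the group earns 2.8 × 1.61 × 172 = 775.38.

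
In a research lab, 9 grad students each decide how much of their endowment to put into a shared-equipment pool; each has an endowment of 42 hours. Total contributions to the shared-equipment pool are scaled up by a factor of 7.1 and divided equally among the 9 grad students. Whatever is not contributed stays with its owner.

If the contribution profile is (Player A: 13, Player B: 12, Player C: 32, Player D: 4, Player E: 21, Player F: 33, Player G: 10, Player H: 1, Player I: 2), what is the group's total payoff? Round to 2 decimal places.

Total contributed: 13 + 12 + 32 + 4 + 21 + 33 + 10 + 1 + 2 = 128; total kept: 9 × 42 − 128 = 250.
The shared-equipment pool pays out 7.1 × 128 = 908.80 in aggregate.
Group total = 250 + 908.80 = 1158.80.

1158.80 hours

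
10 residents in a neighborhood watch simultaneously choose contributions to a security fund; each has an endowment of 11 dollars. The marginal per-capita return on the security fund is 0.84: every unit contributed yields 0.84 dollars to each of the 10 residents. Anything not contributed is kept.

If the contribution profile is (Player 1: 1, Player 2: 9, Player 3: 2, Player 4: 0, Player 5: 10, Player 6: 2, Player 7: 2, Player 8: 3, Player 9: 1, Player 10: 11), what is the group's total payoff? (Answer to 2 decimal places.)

Total contributed: 1 + 9 + 2 + 0 + 10 + 2 + 2 + 3 + 1 + 11 = 41; total kept: 10 × 11 − 41 = 69.
The security fund pays out 0.84 × 10 × 41 = 344.40 in aggregate.
Group total = 69 + 344.40 = 413.40.

413.40 dollars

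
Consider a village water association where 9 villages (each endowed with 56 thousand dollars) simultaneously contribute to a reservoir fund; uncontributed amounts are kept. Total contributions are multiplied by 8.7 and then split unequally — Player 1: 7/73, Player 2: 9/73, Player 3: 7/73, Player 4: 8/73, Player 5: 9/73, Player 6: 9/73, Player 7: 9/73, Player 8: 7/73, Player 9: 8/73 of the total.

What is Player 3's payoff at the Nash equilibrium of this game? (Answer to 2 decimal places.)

242.87 thousand dollars

A player with share s gets back 8.7·s per unit contributed, so full contribution is dominant for anyone with s > 1/8.7 = 0.1149 and zero contribution is dominant for anyone below.
Player 2, Player 5, Player 6 and Player 7 are above the threshold, contributing 56 each; the remaining 5 contribute 0. Total contributed: 224.
Player 3 keeps 56 and receives 8.7 × 224 × 7/73 = 186.87 from the reservoir fund, for a payoff of 242.87.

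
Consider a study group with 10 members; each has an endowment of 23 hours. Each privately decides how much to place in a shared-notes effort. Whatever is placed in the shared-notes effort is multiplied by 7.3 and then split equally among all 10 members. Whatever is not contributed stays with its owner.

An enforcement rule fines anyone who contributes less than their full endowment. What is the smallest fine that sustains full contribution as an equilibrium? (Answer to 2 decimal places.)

6.21 hours

Given the others contribute fully, the best deviation is to contribute 0 (any partial contribution still incurs the fine and gives up units whose private return 0.7300 is below 1).
Deviating from 23 to 0 saves 23 hours but forfeits the deviator's share of the drop in the shared-notes effort: 7.3/10 × 23 = 16.79.
So the deviation gain is 23 − 16.79 = 6.21, and the fine must be at least 6.21 hours to wipe it out.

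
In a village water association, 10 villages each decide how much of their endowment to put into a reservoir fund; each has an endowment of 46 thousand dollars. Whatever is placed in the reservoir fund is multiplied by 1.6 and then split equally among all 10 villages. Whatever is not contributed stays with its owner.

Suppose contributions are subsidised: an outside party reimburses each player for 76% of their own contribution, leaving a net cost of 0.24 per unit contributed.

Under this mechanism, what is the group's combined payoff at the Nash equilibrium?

With the mechanism, a contributed unit returns (1.6/10) / 0.24 = 0.6667 per unit of net cost — still below 1 — so contributing 0 remains dominant for every player.
Everyone keeps their endowment and the group total is 10 × 46 = 460.

460.00 thousand dollars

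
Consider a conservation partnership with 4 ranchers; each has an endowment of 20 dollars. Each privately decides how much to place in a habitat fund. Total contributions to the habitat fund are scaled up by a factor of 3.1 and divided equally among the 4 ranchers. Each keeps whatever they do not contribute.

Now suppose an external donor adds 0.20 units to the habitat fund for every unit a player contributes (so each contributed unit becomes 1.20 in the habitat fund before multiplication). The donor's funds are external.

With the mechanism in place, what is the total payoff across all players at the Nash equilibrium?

Even with the mechanism, each unit contributed returns only 3.1 × 1.20 / 4 = 0.9300 per unit of net cost, so contributing nothing is still dominant.
At the Nash equilibrium no one contributes; group total payoff = 4 × 20 = 80.

80.00 dollars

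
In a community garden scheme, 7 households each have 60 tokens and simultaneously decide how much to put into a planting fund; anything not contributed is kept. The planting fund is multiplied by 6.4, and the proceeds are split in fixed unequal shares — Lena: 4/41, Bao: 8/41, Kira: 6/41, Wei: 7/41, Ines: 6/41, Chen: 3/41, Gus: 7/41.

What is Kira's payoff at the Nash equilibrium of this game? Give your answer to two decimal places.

A player with share s gets back 6.4·s per unit contributed, so full contribution is dominant for anyone with s > 1/6.4 = 0.1563 and zero contribution is dominant for anyone below.
Bao, Wei and Gus clear that bar, contributing 60 each; the remaining 4 contribute 0. Total contributed: 180.
Kira keeps 60 and receives 6.4 × 180 × 6/41 = 168.59 from the planting fund, for a payoff of 228.59.

228.59 tokens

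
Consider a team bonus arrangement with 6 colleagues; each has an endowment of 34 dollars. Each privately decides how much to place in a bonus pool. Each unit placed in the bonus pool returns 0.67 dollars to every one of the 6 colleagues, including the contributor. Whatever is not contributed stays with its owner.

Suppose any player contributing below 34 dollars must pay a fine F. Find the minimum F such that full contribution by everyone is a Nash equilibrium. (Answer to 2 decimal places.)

11.22 dollars

Given the others contribute fully, the best deviation is to contribute 0 (any partial contribution still incurs the fine and gives up units whose private return 0.67 is below 1).
Deviating from 34 to 0 saves 34 dollars but forfeits the deviator's share of the drop in the bonus pool: 0.67 × 34 = 22.78.
So the deviation gain is 34 − 22.78 = 11.22, and the fine must be at least 11.22 dollars to wipe it out.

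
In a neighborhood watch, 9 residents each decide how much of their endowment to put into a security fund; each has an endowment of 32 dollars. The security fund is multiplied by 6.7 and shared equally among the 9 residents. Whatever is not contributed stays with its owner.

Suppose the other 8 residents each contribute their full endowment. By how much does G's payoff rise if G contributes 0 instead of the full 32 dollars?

8.18 dollars

Switching from a contribution of 32 to 0 lets G keep an extra 32 dollars, but lowers the security fund by 32, which costs G their own share of that drop: 6.7/9 × 32 = 23.82.
Net gain = 32 − 23.82 = 8.18. The private return per contributed unit (0.7444) is below 1, so free-riding is indeed the best response regardless of what the others do.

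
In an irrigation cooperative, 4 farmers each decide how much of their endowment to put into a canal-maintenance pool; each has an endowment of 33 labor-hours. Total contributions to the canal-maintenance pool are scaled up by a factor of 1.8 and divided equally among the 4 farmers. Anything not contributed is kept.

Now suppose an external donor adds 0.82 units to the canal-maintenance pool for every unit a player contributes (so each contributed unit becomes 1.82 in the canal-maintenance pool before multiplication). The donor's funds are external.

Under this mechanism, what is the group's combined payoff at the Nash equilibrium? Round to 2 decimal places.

The effective private return is 1.8 × 1.82 / 4 = 0.8190, which is still under 1, so the mechanism doesn't change anyone's dominant strategy: zero contribution.
At the Nash equilibrium no one contributes; group total payoff = 4 × 33 = 132.

132.00 labor-hours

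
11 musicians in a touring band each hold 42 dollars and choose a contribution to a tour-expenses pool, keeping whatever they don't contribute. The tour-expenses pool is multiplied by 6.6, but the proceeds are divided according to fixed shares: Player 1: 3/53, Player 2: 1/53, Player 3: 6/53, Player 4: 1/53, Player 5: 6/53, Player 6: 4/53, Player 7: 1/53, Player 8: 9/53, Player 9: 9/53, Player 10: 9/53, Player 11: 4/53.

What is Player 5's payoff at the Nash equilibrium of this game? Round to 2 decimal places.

For player j, contributing a unit is worthwhile iff 6.6 × (j's share) ≥ 1, i.e. iff j's share is at least 0.1515.
Player 8, Player 9 and Player 10 clear that bar, contributing 42 each; the remaining 8 contribute 0. Total contributed: 126.
Player 5 keeps 42 and receives 6.6 × 126 × 6/53 = 94.14 from the tour-expenses pool, for a payoff of 136.14.

136.14 dollars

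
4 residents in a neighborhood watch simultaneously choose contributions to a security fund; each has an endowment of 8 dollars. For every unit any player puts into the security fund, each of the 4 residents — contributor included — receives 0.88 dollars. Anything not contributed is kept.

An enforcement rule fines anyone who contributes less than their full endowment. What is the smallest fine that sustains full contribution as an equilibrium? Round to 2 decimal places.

0.96 dollars

Given the others contribute fully, the best deviation is to contribute 0 (any partial contribution still incurs the fine and gives up units whose private return 0.88 is below 1).
Deviating from 8 to 0 saves 8 dollars but forfeits the deviator's share of the drop in the security fund: 0.88 × 8 = 7.04.
So the deviation gain is 8 − 7.04 = 0.96, and the fine must be at least 0.96 dollars to wipe it out.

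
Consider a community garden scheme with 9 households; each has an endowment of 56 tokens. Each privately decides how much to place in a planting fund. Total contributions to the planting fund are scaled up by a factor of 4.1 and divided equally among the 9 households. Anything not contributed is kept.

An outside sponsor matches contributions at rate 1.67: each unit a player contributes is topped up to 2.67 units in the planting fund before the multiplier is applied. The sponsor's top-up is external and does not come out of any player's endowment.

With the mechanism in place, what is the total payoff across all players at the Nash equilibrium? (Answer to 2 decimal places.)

5517.29 tokens

The effective private return per unit is now 4.1 × 2.67 / 9 = 1.2163 > 1, so every player's dominant strategy flips to full contribution.
So the Nash equilibrium is full contribution by all 9; the group earns 4.1 × 2.67 × 504 = 5517.29.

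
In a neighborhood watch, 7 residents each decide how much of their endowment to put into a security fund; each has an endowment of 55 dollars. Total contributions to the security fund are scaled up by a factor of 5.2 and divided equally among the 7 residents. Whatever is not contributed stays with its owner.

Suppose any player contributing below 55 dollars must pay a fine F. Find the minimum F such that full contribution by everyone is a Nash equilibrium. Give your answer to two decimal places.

Given the others contribute fully, the best deviation is to contribute 0 (any partial contribution still incurs the fine and gives up units whose private return 0.7429 is below 1).
Deviating from 55 to 0 saves 55 dollars but forfeits the deviator's share of the drop in the security fund: 5.2/7 × 55 = 40.86.
So the deviation gain is 55 − 40.86 = 14.14, and the fine must be at least 14.14 dollars to wipe it out.

14.14 dollars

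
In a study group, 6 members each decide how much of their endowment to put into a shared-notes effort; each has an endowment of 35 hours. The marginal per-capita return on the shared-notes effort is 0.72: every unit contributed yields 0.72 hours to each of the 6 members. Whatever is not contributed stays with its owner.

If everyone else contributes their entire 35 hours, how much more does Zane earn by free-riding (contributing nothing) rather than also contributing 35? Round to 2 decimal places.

9.80 hours

Switching from a contribution of 35 to 0 lets Zane keep an extra 35 hours, but lowers the shared-notes effort by 35, which costs Zane their own share of that drop: 0.72 × 35 = 25.20.
Net gain = 35 − 25.20 = 9.80. The private return per contributed unit (0.72) is below 1, so free-riding is indeed the best response regardless of what the others do.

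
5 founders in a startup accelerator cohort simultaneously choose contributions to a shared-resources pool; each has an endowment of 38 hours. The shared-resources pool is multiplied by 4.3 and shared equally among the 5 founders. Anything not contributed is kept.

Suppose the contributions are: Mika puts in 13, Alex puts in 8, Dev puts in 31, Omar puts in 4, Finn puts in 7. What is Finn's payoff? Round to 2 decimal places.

85.18 hours

Total contributed: 13 + 8 + 31 + 4 + 7 = 63.
Each receives 4.3 × 63 / 5 = 54.18 from the shared-resources pool.
Finn keeps 38 − 7 = 31, so Finn's payoff is 31 + 54.18 = 85.18.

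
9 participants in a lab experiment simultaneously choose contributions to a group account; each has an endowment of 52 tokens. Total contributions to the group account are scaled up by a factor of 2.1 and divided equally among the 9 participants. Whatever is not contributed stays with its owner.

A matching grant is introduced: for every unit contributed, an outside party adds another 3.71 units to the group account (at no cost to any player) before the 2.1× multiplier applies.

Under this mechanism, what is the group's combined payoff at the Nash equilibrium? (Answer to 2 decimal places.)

With the mechanism, a contributed unit returns 2.1 × 4.71 / 9 = 1.0990 per unit of net cost to the contributor — now above 1 — so contributing fully is weakly dominant for every player.
At the Nash equilibrium everyone contributes 52. Group total payoff = 2.1 × 4.71 × 468 = 4628.99.

4628.99 tokens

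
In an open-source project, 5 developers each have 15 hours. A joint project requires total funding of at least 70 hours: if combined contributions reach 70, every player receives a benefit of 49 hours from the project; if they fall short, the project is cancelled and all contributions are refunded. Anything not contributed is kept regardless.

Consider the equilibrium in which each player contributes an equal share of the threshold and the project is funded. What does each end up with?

Equal share of the threshold: 70/5 = 14.
At this profile no one gains by cutting their contribution: any cut drops the total below 70, the project is cancelled, contributions are refunded, and the deviator ends with 15, which is less than 15 − 14 + 49 = 50. Contributing more than 14 just wastes the excess. So contributing exactly 14 is a best response.
Each player's payoff: 15 − 14 + 49 = 50.

50 hours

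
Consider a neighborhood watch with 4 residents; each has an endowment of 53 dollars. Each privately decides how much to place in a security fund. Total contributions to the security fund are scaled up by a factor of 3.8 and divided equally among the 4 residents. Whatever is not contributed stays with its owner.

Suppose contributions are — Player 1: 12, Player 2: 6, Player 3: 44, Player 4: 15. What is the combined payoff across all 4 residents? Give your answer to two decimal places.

427.60 dollars

Total contributed: 12 + 6 + 44 + 15 = 77; total kept: 4 × 53 − 77 = 135.
The security fund pays out 3.8 × 77 = 292.60 in aggregate.
Group total = 135 + 292.60 = 427.60.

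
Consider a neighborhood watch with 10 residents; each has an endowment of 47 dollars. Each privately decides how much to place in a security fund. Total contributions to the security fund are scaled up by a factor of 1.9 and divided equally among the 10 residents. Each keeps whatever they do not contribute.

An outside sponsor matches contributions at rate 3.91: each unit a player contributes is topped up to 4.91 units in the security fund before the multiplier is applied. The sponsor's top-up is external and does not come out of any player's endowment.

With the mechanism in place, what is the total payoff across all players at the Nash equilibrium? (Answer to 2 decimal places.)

470.00 dollars

Even with the mechanism, each unit contributed returns only 1.9 × 4.91 / 10 = 0.9329 per unit of net cost, so contributing nothing is still dominant.
At the Nash equilibrium no one contributes; group total payoff = 10 × 47 = 470.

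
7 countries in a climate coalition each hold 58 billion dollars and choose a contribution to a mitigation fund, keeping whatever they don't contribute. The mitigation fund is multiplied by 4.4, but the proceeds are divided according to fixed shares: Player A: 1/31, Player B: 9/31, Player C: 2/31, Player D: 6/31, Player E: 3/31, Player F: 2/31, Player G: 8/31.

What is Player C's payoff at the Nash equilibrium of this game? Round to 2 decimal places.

90.93 billion dollars

Player j's private return per contributed unit is 4.4 × (j's share). Contributing is weakly dominant for j when that share is at least 1/4.4 = 0.2273, and contributing 0 is dominant otherwise.
Player B and Player G clear that bar, contributing 58 each; the remaining 5 contribute 0. Total contributed: 116.
Player C keeps 58 and receives 4.4 × 116 × 2/31 = 32.93 from the mitigation fund, for a payoff of 90.93.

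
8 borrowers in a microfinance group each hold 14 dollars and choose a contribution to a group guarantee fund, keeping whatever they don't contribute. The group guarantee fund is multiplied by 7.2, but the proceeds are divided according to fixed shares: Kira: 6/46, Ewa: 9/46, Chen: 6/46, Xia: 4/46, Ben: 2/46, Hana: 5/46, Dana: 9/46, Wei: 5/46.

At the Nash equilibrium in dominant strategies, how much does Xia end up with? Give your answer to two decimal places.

31.53 dollars

For player j, contributing a unit is worthwhile iff 7.2 × (j's share) ≥ 1, i.e. iff j's share is at least 0.1389.
Ewa and Dana are above the threshold, contributing 14 each; the remaining 6 contribute 0. Total contributed: 28.
Xia keeps 14 and receives 7.2 × 28 × 4/46 = 17.53 from the group guarantee fund, for a payoff of 31.53.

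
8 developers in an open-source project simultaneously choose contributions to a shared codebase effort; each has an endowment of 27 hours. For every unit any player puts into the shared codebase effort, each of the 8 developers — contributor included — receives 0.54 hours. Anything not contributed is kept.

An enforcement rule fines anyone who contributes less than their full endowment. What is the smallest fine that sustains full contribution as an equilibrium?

Given the others contribute fully, the best deviation is to contribute 0 (any partial contribution still incurs the fine and gives up units whose private return 0.54 is below 1).
Deviating from 27 to 0 saves 27 hours but forfeits the deviator's share of the drop in the shared codebase effort: 0.54 × 27 = 14.58.
So the deviation gain is 27 − 14.58 = 12.42, and the fine must be at least 12.42 hours to wipe it out.

12.42 hours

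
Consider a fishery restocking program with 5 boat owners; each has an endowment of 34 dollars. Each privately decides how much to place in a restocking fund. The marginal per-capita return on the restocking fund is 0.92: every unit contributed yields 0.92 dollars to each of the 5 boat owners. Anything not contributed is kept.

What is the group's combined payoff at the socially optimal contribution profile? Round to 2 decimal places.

Each contributed unit returns 4.600 to the group as a whole (0.92 to each of 5 players), which exceeds 1, so the social optimum is full contribution: group total = 4.600 × 170 = 782.00.

782.00 dollars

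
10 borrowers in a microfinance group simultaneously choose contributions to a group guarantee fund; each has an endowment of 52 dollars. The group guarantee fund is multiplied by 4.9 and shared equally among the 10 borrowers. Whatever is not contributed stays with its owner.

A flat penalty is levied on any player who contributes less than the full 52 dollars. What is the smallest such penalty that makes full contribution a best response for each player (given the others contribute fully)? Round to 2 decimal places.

Given the others contribute fully, the best deviation is to contribute 0 (any partial contribution still incurs the fine and gives up units whose private return 0.4900 is below 1).
Deviating from 52 to 0 saves 52 dollars but forfeits the deviator's share of the drop in the group guarantee fund: 4.9/10 × 52 = 25.48.
So the deviation gain is 52 − 25.48 = 26.52, and the fine must be at least 26.52 dollars to wipe it out.

26.52 dollars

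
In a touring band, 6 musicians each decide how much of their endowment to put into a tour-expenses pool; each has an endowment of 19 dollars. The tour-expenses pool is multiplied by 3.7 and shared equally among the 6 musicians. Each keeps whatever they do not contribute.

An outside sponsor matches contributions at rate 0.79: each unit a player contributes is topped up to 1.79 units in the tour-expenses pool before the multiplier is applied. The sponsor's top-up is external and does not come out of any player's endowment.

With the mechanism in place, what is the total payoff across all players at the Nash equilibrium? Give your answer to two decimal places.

With the mechanism, a contributed unit returns 3.7 × 1.79 / 6 = 1.1038 per unit of net cost to the contributor — now above 1 — so contributing fully is weakly dominant for every player.
At the Nash equilibrium everyone contributes 19. Group total payoff = 3.7 × 1.79 × 114 = 755.02.

755.02 dollars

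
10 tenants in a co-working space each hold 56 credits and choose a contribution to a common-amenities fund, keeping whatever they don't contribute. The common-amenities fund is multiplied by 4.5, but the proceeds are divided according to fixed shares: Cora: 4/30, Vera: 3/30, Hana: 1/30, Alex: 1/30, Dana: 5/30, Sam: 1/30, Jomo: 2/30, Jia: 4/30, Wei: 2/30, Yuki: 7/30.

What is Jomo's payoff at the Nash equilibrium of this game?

Player j's private return per contributed unit is 4.5 × (j's share). Contributing is weakly dominant for j when that share is at least 1/4.5 = 0.2222, and contributing 0 is dominant otherwise.
The only share above 0.2222 is Yuki's 7/30, contributing 56; the remaining 9 contribute 0. Total contributed: 56.
Jomo keeps 56 and receives 4.5 × 56 × 2/30 = 16.80 from the common-amenities fund, for a payoff of 72.80.

72.80 credits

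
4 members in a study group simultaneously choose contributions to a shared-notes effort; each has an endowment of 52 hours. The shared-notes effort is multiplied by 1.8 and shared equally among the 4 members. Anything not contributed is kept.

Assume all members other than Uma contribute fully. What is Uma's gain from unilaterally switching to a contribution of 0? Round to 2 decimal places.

Switching from a contribution of 52 to 0 lets Uma keep an extra 52 hours, but lowers the shared-notes effort by 52, which costs Uma their own share of that drop: 1.8/4 × 52 = 23.40.
Net gain = 52 − 23.40 = 28.60. The private return per contributed unit (0.4500) is below 1, so free-riding is indeed the best response regardless of what the others do.

28.60 hours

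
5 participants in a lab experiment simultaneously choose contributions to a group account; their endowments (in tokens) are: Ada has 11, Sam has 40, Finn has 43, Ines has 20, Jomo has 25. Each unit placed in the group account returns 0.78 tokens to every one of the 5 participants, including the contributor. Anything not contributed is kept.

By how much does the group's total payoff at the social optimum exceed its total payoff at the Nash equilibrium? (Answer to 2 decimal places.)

403.10 tokens

The private return per contributed unit is 0.78 < 1 for everyone, so the Nash equilibrium is zero contribution and the group total is Σ E_j = 11 + 40 + 43 + 20 + 25 = 139.
Each contributed unit returns 3.900 to the group, so the social optimum is full contribution by everyone: group total = 3.900 × 139 = 542.10.
Efficiency loss = (3.900 − 1) × 139 = 403.10.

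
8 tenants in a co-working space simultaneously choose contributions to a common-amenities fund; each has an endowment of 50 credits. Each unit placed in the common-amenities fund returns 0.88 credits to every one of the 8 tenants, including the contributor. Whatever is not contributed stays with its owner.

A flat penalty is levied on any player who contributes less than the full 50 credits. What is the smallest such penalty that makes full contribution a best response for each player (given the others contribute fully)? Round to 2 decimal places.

Given the others contribute fully, the best deviation is to contribute 0 (any partial contribution still incurs the fine and gives up units whose private return 0.88 is below 1).
Deviating from 50 to 0 saves 50 credits but forfeits the deviator's share of the drop in the common-amenities fund: 0.88 × 50 = 44.00.
So the deviation gain is 50 − 44.00 = 6.00, and the fine must be at least 6.00 credits to wipe it out.

6.00 credits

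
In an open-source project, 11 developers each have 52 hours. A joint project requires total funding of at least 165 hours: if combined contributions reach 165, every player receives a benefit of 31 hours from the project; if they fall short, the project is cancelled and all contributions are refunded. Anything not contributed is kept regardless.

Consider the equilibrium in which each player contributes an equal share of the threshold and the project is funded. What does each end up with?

Equal share of the threshold: 165/11 = 15.
At this profile no one gains by cutting their contribution: any cut drops the total below 165, the project is cancelled, contributions are refunded, and the deviator ends with 52, which is less than 52 − 15 + 31 = 68. Contributing more than 15 just wastes the excess. So contributing exactly 15 is a best response.
Each player's payoff: 52 − 15 + 31 = 68.

68 hours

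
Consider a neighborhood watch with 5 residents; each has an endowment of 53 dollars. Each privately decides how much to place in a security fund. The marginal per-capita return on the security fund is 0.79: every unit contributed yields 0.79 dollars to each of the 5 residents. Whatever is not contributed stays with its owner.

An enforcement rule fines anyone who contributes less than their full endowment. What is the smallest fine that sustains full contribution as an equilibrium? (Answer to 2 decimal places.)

11.13 dollars

Given the others contribute fully, the best deviation is to contribute 0 (any partial contribution still incurs the fine and gives up units whose private return 0.79 is below 1).
Deviating from 53 to 0 saves 53 dollars but forfeits the deviator's share of the drop in the security fund: 0.79 × 53 = 41.87.
So the deviation gain is 53 − 41.87 = 11.13, and the fine must be at least 11.13 dollars to wipe it out.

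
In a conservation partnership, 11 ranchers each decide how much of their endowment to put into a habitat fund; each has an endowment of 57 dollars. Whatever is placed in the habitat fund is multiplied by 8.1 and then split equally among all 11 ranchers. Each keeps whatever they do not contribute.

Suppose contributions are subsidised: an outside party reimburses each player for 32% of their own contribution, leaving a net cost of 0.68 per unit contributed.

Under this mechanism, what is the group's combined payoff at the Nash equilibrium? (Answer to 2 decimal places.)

5279.34 dollars

The effective private return per unit is now (8.1/11) / 0.68 = 1.0829 > 1, so every player's dominant strategy flips to full contribution.
So the Nash equilibrium is full contribution by all 11; the group earns 11 × (57 × 0.32 + 8.1 × 57) = 5279.34.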